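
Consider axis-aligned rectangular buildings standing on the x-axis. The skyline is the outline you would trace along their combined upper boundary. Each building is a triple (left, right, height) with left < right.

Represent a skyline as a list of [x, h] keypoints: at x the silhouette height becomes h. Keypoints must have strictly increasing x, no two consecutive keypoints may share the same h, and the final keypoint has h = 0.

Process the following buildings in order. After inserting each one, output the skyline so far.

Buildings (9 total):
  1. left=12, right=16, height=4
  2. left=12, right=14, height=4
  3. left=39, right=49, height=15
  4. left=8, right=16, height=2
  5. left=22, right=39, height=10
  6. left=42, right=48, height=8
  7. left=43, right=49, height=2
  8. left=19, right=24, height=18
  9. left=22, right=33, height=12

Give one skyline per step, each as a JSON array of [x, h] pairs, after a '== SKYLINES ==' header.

== SKYLINES ==
[[12,4],[16,0]]
[[12,4],[16,0]]
[[12,4],[16,0],[39,15],[49,0]]
[[8,2],[12,4],[16,0],[39,15],[49,0]]
[[8,2],[12,4],[16,0],[22,10],[39,15],[49,0]]
[[8,2],[12,4],[16,0],[22,10],[39,15],[49,0]]
[[8,2],[12,4],[16,0],[22,10],[39,15],[49,0]]
[[8,2],[12,4],[16,0],[19,18],[24,10],[39,15],[49,0]]
[[8,2],[12,4],[16,0],[19,18],[24,12],[33,10],[39,15],[49,0]]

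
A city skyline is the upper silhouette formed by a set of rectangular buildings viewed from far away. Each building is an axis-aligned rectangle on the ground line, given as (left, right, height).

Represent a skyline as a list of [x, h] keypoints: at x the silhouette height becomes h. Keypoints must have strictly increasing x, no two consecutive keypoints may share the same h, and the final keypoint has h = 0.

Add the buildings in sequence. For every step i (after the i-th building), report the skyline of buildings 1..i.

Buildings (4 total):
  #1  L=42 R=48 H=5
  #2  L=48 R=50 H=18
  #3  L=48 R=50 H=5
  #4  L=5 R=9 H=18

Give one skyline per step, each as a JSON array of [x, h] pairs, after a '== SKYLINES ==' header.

== SKYLINES ==
[[42,5],[48,0]]
[[42,5],[48,18],[50,0]]
[[42,5],[48,18],[50,0]]
[[5,18],[9,0],[42,5],[48,18],[50,0]]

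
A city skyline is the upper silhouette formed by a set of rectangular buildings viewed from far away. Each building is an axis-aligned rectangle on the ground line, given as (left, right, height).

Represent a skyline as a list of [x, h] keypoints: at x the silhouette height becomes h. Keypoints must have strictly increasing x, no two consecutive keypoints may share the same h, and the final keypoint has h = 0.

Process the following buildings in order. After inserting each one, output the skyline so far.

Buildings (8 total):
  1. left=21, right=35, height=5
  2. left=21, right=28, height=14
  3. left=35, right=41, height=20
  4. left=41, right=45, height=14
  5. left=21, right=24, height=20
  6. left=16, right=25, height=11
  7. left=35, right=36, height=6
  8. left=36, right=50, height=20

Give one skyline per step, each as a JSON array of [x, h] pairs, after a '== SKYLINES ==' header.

== SKYLINES ==
[[21,5],[35,0]]
[[21,14],[28,5],[35,0]]
[[21,14],[28,5],[35,20],[41,0]]
[[21,14],[28,5],[35,20],[41,14],[45,0]]
[[21,20],[24,14],[28,5],[35,20],[41,14],[45,0]]
[[16,11],[21,20],[24,14],[28,5],[35,20],[41,14],[45,0]]
[[16,11],[21,20],[24,14],[28,5],[35,20],[41,14],[45,0]]
[[16,11],[21,20],[24,14],[28,5],[35,20],[50,0]]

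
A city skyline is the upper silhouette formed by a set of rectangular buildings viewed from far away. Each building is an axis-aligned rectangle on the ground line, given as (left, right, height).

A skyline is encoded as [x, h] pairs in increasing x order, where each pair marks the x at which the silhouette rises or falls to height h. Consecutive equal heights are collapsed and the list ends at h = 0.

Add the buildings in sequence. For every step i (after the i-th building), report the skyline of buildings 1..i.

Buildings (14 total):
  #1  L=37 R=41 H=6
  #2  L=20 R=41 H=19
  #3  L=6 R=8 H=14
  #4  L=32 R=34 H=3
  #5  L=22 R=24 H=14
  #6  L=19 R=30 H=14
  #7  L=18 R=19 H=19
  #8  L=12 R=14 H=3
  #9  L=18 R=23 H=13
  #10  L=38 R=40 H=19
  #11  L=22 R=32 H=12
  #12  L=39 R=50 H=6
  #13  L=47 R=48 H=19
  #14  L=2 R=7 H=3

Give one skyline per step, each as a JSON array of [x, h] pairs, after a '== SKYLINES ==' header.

== SKYLINES ==
[[37,6],[41,0]]
[[20,19],[41,0]]
[[6,14],[8,0],[20,19],[41,0]]
[[6,14],[8,0],[20,19],[41,0]]
[[6,14],[8,0],[20,19],[41,0]]
[[6,14],[8,0],[19,14],[20,19],[41,0]]
[[6,14],[8,0],[18,19],[19,14],[20,19],[41,0]]
[[6,14],[8,0],[12,3],[14,0],[18,19],[19,14],[20,19],[41,0]]
[[6,14],[8,0],[12,3],[14,0],[18,19],[19,14],[20,19],[41,0]]
[[6,14],[8,0],[12,3],[14,0],[18,19],[19,14],[20,19],[41,0]]
[[6,14],[8,0],[12,3],[14,0],[18,19],[19,14],[20,19],[41,0]]
[[6,14],[8,0],[12,3],[14,0],[18,19],[19,14],[20,19],[41,6],[50,0]]
[[6,14],[8,0],[12,3],[14,0],[18,19],[19,14],[20,19],[41,6],[47,19],[48,6],[50,0]]
[[2,3],[6,14],[8,0],[12,3],[14,0],[18,19],[19,14],[20,19],[41,6],[47,19],[48,6],[50,0]]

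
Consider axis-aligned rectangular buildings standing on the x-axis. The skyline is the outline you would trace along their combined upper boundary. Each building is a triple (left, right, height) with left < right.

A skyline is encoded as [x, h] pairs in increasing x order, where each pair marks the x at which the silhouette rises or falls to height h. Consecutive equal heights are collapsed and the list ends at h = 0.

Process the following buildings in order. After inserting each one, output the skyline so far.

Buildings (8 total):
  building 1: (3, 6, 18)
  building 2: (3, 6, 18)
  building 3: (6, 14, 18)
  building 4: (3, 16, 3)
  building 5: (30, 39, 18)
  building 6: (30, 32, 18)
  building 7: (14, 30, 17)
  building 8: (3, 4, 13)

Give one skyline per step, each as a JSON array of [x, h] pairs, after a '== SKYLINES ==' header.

== SKYLINES ==
[[3,18],[6,0]]
[[3,18],[6,0]]
[[3,18],[14,0]]
[[3,18],[14,3],[16,0]]
[[3,18],[14,3],[16,0],[30,18],[39,0]]
[[3,18],[14,3],[16,0],[30,18],[39,0]]
[[3,18],[14,17],[30,18],[39,0]]
[[3,18],[14,17],[30,18],[39,0]]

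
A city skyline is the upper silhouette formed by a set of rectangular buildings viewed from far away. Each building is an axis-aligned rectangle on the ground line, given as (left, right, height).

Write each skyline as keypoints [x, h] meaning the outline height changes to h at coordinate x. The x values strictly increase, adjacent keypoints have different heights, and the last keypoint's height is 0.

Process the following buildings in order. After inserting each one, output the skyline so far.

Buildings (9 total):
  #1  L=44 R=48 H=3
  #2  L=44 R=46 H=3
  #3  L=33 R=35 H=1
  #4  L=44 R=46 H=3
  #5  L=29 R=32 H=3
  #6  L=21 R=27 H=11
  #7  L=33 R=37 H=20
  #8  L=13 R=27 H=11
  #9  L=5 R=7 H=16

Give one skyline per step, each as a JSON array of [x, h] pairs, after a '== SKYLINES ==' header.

== SKYLINES ==
[[44,3],[48,0]]
[[44,3],[48,0]]
[[33,1],[35,0],[44,3],[48,0]]
[[33,1],[35,0],[44,3],[48,0]]
[[29,3],[32,0],[33,1],[35,0],[44,3],[48,0]]
[[21,11],[27,0],[29,3],[32,0],[33,1],[35,0],[44,3],[48,0]]
[[21,11],[27,0],[29,3],[32,0],[33,20],[37,0],[44,3],[48,0]]
[[13,11],[27,0],[29,3],[32,0],[33,20],[37,0],[44,3],[48,0]]
[[5,16],[7,0],[13,11],[27,0],[29,3],[32,0],[33,20],[37,0],[44,3],[48,0]]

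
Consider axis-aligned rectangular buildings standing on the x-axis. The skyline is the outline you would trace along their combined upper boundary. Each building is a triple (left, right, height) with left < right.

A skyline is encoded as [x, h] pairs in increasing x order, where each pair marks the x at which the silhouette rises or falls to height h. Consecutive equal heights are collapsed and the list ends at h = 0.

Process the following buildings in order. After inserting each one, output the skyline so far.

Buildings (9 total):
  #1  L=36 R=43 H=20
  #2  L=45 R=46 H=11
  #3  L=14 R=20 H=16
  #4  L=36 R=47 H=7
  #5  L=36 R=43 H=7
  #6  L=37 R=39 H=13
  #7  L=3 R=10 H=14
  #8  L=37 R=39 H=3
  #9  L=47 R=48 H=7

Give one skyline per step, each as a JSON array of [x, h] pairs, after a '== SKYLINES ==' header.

== SKYLINES ==
[[36,20],[43,0]]
[[36,20],[43,0],[45,11],[46,0]]
[[14,16],[20,0],[36,20],[43,0],[45,11],[46,0]]
[[14,16],[20,0],[36,20],[43,7],[45,11],[46,7],[47,0]]
[[14,16],[20,0],[36,20],[43,7],[45,11],[46,7],[47,0]]
[[14,16],[20,0],[36,20],[43,7],[45,11],[46,7],[47,0]]
[[3,14],[10,0],[14,16],[20,0],[36,20],[43,7],[45,11],[46,7],[47,0]]
[[3,14],[10,0],[14,16],[20,0],[36,20],[43,7],[45,11],[46,7],[47,0]]
[[3,14],[10,0],[14,16],[20,0],[36,20],[43,7],[45,11],[46,7],[48,0]]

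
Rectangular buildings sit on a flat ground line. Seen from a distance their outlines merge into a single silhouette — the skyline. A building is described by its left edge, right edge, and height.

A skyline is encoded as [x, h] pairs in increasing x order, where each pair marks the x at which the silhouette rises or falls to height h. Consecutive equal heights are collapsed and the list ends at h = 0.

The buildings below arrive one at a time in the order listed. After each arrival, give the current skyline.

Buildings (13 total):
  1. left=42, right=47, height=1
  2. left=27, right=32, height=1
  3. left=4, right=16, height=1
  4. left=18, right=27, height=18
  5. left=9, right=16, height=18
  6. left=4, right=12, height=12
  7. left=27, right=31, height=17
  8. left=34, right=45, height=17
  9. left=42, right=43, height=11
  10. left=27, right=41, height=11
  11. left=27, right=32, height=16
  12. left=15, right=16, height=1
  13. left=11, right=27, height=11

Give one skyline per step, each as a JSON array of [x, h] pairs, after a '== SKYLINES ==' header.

== SKYLINES ==
[[42,1],[47,0]]
[[27,1],[32,0],[42,1],[47,0]]
[[4,1],[16,0],[27,1],[32,0],[42,1],[47,0]]
[[4,1],[16,0],[18,18],[27,1],[32,0],[42,1],[47,0]]
[[4,1],[9,18],[16,0],[18,18],[27,1],[32,0],[42,1],[47,0]]
[[4,12],[9,18],[16,0],[18,18],[27,1],[32,0],[42,1],[47,0]]
[[4,12],[9,18],[16,0],[18,18],[27,17],[31,1],[32,0],[42,1],[47,0]]
[[4,12],[9,18],[16,0],[18,18],[27,17],[31,1],[32,0],[34,17],[45,1],[47,0]]
[[4,12],[9,18],[16,0],[18,18],[27,17],[31,1],[32,0],[34,17],[45,1],[47,0]]
[[4,12],[9,18],[16,0],[18,18],[27,17],[31,11],[34,17],[45,1],[47,0]]
[[4,12],[9,18],[16,0],[18,18],[27,17],[31,16],[32,11],[34,17],[45,1],[47,0]]
[[4,12],[9,18],[16,0],[18,18],[27,17],[31,16],[32,11],[34,17],[45,1],[47,0]]
[[4,12],[9,18],[16,11],[18,18],[27,17],[31,16],[32,11],[34,17],[45,1],[47,0]]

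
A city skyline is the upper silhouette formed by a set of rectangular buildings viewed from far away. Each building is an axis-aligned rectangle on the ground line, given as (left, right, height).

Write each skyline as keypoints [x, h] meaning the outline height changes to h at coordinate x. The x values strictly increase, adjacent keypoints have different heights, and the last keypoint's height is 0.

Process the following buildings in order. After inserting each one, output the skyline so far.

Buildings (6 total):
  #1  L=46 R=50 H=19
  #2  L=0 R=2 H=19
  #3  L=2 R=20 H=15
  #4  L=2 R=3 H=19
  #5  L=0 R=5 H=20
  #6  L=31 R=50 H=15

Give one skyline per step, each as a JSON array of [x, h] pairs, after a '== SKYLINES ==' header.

== SKYLINES ==
[[46,19],[50,0]]
[[0,19],[2,0],[46,19],[50,0]]
[[0,19],[2,15],[20,0],[46,19],[50,0]]
[[0,19],[3,15],[20,0],[46,19],[50,0]]
[[0,20],[5,15],[20,0],[46,19],[50,0]]
[[0,20],[5,15],[20,0],[31,15],[46,19],[50,0]]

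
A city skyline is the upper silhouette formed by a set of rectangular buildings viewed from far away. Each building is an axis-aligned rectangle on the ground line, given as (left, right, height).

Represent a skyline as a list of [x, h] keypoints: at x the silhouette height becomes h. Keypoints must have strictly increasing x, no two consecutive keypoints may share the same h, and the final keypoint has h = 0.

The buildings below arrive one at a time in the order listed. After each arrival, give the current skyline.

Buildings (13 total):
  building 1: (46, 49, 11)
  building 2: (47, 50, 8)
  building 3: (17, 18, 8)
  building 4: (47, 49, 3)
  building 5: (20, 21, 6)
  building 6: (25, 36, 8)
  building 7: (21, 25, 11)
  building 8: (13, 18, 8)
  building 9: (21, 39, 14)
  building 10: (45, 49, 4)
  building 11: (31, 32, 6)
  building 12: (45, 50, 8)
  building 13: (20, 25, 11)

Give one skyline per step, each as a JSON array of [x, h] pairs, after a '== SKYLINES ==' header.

== SKYLINES ==
[[46,11],[49,0]]
[[46,11],[49,8],[50,0]]
[[17,8],[18,0],[46,11],[49,8],[50,0]]
[[17,8],[18,0],[46,11],[49,8],[50,0]]
[[17,8],[18,0],[20,6],[21,0],[46,11],[49,8],[50,0]]
[[17,8],[18,0],[20,6],[21,0],[25,8],[36,0],[46,11],[49,8],[50,0]]
[[17,8],[18,0],[20,6],[21,11],[25,8],[36,0],[46,11],[49,8],[50,0]]
[[13,8],[18,0],[20,6],[21,11],[25,8],[36,0],[46,11],[49,8],[50,0]]
[[13,8],[18,0],[20,6],[21,14],[39,0],[46,11],[49,8],[50,0]]
[[13,8],[18,0],[20,6],[21,14],[39,0],[45,4],[46,11],[49,8],[50,0]]
[[13,8],[18,0],[20,6],[21,14],[39,0],[45,4],[46,11],[49,8],[50,0]]
[[13,8],[18,0],[20,6],[21,14],[39,0],[45,8],[46,11],[49,8],[50,0]]
[[13,8],[18,0],[20,11],[21,14],[39,0],[45,8],[46,11],[49,8],[50,0]]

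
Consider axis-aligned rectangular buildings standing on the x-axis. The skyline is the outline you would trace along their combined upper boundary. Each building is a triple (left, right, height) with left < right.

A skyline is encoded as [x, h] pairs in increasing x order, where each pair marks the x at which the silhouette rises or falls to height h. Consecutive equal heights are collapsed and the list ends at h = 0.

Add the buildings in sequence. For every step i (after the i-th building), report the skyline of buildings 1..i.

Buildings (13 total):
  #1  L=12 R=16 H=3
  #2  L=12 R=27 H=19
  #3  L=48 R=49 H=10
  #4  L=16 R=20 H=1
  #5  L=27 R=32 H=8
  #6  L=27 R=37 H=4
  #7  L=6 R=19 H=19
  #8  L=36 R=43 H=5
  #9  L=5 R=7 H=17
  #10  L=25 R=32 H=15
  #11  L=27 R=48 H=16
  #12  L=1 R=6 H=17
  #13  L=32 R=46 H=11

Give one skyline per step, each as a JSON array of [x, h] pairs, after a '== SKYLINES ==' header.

== SKYLINES ==
[[12,3],[16,0]]
[[12,19],[27,0]]
[[12,19],[27,0],[48,10],[49,0]]
[[12,19],[27,0],[48,10],[49,0]]
[[12,19],[27,8],[32,0],[48,10],[49,0]]
[[12,19],[27,8],[32,4],[37,0],[48,10],[49,0]]
[[6,19],[27,8],[32,4],[37,0],[48,10],[49,0]]
[[6,19],[27,8],[32,4],[36,5],[43,0],[48,10],[49,0]]
[[5,17],[6,19],[27,8],[32,4],[36,5],[43,0],[48,10],[49,0]]
[[5,17],[6,19],[27,15],[32,4],[36,5],[43,0],[48,10],[49,0]]
[[5,17],[6,19],[27,16],[48,10],[49,0]]
[[1,17],[6,19],[27,16],[48,10],[49,0]]
[[1,17],[6,19],[27,16],[48,10],[49,0]]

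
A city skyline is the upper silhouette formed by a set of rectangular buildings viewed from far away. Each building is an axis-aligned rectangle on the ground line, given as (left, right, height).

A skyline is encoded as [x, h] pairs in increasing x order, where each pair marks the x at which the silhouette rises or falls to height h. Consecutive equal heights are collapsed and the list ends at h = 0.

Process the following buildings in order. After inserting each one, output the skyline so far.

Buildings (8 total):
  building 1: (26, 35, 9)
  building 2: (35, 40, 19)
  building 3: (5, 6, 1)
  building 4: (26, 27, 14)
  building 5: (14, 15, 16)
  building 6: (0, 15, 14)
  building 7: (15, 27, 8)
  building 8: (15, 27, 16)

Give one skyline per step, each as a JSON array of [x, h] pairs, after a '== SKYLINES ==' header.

== SKYLINES ==
[[26,9],[35,0]]
[[26,9],[35,19],[40,0]]
[[5,1],[6,0],[26,9],[35,19],[40,0]]
[[5,1],[6,0],[26,14],[27,9],[35,19],[40,0]]
[[5,1],[6,0],[14,16],[15,0],[26,14],[27,9],[35,19],[40,0]]
[[0,14],[14,16],[15,0],[26,14],[27,9],[35,19],[40,0]]
[[0,14],[14,16],[15,8],[26,14],[27,9],[35,19],[40,0]]
[[0,14],[14,16],[27,9],[35,19],[40,0]]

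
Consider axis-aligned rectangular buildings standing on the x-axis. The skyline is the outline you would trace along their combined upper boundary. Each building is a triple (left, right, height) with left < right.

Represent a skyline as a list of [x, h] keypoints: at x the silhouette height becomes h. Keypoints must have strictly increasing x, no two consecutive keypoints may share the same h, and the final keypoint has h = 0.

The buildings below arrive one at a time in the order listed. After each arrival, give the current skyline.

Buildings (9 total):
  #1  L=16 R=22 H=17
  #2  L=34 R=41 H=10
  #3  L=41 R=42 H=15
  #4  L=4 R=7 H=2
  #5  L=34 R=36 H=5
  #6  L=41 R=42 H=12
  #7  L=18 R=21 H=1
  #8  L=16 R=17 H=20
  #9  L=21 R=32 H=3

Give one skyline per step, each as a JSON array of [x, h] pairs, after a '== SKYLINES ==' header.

== SKYLINES ==
[[16,17],[22,0]]
[[16,17],[22,0],[34,10],[41,0]]
[[16,17],[22,0],[34,10],[41,15],[42,0]]
[[4,2],[7,0],[16,17],[22,0],[34,10],[41,15],[42,0]]
[[4,2],[7,0],[16,17],[22,0],[34,10],[41,15],[42,0]]
[[4,2],[7,0],[16,17],[22,0],[34,10],[41,15],[42,0]]
[[4,2],[7,0],[16,17],[22,0],[34,10],[41,15],[42,0]]
[[4,2],[7,0],[16,20],[17,17],[22,0],[34,10],[41,15],[42,0]]
[[4,2],[7,0],[16,20],[17,17],[22,3],[32,0],[34,10],[41,15],[42,0]]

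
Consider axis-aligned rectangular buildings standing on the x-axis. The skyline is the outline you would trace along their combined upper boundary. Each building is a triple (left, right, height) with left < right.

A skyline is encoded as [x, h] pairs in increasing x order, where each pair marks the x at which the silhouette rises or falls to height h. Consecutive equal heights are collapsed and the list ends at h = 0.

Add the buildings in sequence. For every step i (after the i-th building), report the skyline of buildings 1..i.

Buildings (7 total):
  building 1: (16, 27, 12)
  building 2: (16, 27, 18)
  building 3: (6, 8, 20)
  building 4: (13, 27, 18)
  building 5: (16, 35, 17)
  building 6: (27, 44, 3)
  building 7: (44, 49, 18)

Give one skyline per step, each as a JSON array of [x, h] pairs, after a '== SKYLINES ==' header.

== SKYLINES ==
[[16,12],[27,0]]
[[16,18],[27,0]]
[[6,20],[8,0],[16,18],[27,0]]
[[6,20],[8,0],[13,18],[27,0]]
[[6,20],[8,0],[13,18],[27,17],[35,0]]
[[6,20],[8,0],[13,18],[27,17],[35,3],[44,0]]
[[6,20],[8,0],[13,18],[27,17],[35,3],[44,18],[49,0]]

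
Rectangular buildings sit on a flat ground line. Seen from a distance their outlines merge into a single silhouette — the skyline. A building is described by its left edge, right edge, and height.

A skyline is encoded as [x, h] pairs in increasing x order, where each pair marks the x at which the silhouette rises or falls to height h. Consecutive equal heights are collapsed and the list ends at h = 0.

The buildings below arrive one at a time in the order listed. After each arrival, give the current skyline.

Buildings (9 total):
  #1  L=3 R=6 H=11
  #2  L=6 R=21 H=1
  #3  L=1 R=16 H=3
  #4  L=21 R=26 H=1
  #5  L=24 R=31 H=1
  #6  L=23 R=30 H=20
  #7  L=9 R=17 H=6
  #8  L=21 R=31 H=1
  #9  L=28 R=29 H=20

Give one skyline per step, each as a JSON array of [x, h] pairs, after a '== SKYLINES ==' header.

== SKYLINES ==
[[3,11],[6,0]]
[[3,11],[6,1],[21,0]]
[[1,3],[3,11],[6,3],[16,1],[21,0]]
[[1,3],[3,11],[6,3],[16,1],[26,0]]
[[1,3],[3,11],[6,3],[16,1],[31,0]]
[[1,3],[3,11],[6,3],[16,1],[23,20],[30,1],[31,0]]
[[1,3],[3,11],[6,3],[9,6],[17,1],[23,20],[30,1],[31,0]]
[[1,3],[3,11],[6,3],[9,6],[17,1],[23,20],[30,1],[31,0]]
[[1,3],[3,11],[6,3],[9,6],[17,1],[23,20],[30,1],[31,0]]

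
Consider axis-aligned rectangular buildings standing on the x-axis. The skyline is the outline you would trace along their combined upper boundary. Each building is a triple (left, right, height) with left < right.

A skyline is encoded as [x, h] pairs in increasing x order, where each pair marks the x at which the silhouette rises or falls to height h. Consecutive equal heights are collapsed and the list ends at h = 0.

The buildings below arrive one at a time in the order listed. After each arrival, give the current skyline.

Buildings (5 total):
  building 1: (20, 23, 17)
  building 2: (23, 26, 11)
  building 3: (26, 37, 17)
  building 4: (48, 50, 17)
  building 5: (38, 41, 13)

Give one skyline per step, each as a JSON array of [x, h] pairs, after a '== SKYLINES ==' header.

== SKYLINES ==
[[20,17],[23,0]]
[[20,17],[23,11],[26,0]]
[[20,17],[23,11],[26,17],[37,0]]
[[20,17],[23,11],[26,17],[37,0],[48,17],[50,0]]
[[20,17],[23,11],[26,17],[37,0],[38,13],[41,0],[48,17],[50,0]]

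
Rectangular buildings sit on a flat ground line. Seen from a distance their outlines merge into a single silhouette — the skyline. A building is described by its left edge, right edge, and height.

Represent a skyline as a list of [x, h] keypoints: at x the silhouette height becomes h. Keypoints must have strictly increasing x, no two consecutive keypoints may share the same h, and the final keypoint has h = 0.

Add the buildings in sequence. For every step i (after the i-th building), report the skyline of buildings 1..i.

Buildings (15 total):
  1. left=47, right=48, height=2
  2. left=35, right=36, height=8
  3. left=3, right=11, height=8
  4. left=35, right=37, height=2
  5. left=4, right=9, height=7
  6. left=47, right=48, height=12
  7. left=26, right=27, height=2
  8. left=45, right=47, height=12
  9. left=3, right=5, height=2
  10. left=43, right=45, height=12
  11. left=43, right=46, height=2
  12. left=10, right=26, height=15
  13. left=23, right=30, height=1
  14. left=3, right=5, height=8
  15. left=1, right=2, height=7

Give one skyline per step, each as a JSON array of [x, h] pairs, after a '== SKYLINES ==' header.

== SKYLINES ==
[[47,2],[48,0]]
[[35,8],[36,0],[47,2],[48,0]]
[[3,8],[11,0],[35,8],[36,0],[47,2],[48,0]]
[[3,8],[11,0],[35,8],[36,2],[37,0],[47,2],[48,0]]
[[3,8],[11,0],[35,8],[36,2],[37,0],[47,2],[48,0]]
[[3,8],[11,0],[35,8],[36,2],[37,0],[47,12],[48,0]]
[[3,8],[11,0],[26,2],[27,0],[35,8],[36,2],[37,0],[47,12],[48,0]]
[[3,8],[11,0],[26,2],[27,0],[35,8],[36,2],[37,0],[45,12],[48,0]]
[[3,8],[11,0],[26,2],[27,0],[35,8],[36,2],[37,0],[45,12],[48,0]]
[[3,8],[11,0],[26,2],[27,0],[35,8],[36,2],[37,0],[43,12],[48,0]]
[[3,8],[11,0],[26,2],[27,0],[35,8],[36,2],[37,0],[43,12],[48,0]]
[[3,8],[10,15],[26,2],[27,0],[35,8],[36,2],[37,0],[43,12],[48,0]]
[[3,8],[10,15],[26,2],[27,1],[30,0],[35,8],[36,2],[37,0],[43,12],[48,0]]
[[3,8],[10,15],[26,2],[27,1],[30,0],[35,8],[36,2],[37,0],[43,12],[48,0]]
[[1,7],[2,0],[3,8],[10,15],[26,2],[27,1],[30,0],[35,8],[36,2],[37,0],[43,12],[48,0]]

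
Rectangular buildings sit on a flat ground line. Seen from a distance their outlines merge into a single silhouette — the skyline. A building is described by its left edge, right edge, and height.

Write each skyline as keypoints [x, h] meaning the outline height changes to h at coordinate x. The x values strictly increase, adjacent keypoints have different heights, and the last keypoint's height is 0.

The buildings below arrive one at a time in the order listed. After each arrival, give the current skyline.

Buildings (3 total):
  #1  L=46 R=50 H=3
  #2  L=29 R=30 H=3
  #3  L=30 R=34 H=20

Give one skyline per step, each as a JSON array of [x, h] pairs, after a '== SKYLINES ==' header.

== SKYLINES ==
[[46,3],[50,0]]
[[29,3],[30,0],[46,3],[50,0]]
[[29,3],[30,20],[34,0],[46,3],[50,0]]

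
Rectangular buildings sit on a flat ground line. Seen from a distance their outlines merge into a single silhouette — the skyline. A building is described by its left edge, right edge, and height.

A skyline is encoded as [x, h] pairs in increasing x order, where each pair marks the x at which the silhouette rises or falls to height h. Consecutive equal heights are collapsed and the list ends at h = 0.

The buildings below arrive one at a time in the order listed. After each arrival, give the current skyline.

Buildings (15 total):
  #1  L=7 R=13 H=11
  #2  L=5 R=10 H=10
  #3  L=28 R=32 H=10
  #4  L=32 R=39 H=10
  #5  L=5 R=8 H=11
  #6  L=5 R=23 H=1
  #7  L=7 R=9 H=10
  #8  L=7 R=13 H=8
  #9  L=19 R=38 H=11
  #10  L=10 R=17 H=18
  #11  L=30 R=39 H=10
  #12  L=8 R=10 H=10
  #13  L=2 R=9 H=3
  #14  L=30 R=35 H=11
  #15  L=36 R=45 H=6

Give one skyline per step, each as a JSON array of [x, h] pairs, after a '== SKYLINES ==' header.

== SKYLINES ==
[[7,11],[13,0]]
[[5,10],[7,11],[13,0]]
[[5,10],[7,11],[13,0],[28,10],[32,0]]
[[5,10],[7,11],[13,0],[28,10],[39,0]]
[[5,11],[13,0],[28,10],[39,0]]
[[5,11],[13,1],[23,0],[28,10],[39,0]]
[[5,11],[13,1],[23,0],[28,10],[39,0]]
[[5,11],[13,1],[23,0],[28,10],[39,0]]
[[5,11],[13,1],[19,11],[38,10],[39,0]]
[[5,11],[10,18],[17,1],[19,11],[38,10],[39,0]]
[[5,11],[10,18],[17,1],[19,11],[38,10],[39,0]]
[[5,11],[10,18],[17,1],[19,11],[38,10],[39,0]]
[[2,3],[5,11],[10,18],[17,1],[19,11],[38,10],[39,0]]
[[2,3],[5,11],[10,18],[17,1],[19,11],[38,10],[39,0]]
[[2,3],[5,11],[10,18],[17,1],[19,11],[38,10],[39,6],[45,0]]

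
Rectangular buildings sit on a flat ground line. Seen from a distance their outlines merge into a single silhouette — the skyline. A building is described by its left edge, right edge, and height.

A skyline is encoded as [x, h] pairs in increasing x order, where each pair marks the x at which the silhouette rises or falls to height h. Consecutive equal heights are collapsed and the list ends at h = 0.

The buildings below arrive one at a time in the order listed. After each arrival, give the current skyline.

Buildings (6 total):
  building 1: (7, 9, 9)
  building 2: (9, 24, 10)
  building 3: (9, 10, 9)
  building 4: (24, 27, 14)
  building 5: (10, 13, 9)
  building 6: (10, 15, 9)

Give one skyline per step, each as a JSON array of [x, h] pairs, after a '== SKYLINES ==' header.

== SKYLINES ==
[[7,9],[9,0]]
[[7,9],[9,10],[24,0]]
[[7,9],[9,10],[24,0]]
[[7,9],[9,10],[24,14],[27,0]]
[[7,9],[9,10],[24,14],[27,0]]
[[7,9],[9,10],[24,14],[27,0]]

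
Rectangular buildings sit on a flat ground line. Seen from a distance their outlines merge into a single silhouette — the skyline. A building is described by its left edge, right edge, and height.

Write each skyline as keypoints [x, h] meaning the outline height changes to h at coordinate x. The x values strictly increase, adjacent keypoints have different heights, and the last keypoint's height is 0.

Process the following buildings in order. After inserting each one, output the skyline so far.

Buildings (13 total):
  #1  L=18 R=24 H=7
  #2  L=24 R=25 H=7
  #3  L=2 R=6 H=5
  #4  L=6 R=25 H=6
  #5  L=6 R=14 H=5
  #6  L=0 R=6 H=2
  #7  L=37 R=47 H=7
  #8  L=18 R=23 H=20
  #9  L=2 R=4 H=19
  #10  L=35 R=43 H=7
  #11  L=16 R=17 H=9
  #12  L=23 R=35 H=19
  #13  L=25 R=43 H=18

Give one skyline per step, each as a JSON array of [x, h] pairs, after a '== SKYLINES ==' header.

== SKYLINES ==
[[18,7],[24,0]]
[[18,7],[25,0]]
[[2,5],[6,0],[18,7],[25,0]]
[[2,5],[6,6],[18,7],[25,0]]
[[2,5],[6,6],[18,7],[25,0]]
[[0,2],[2,5],[6,6],[18,7],[25,0]]
[[0,2],[2,5],[6,6],[18,7],[25,0],[37,7],[47,0]]
[[0,2],[2,5],[6,6],[18,20],[23,7],[25,0],[37,7],[47,0]]
[[0,2],[2,19],[4,5],[6,6],[18,20],[23,7],[25,0],[37,7],[47,0]]
[[0,2],[2,19],[4,5],[6,6],[18,20],[23,7],[25,0],[35,7],[47,0]]
[[0,2],[2,19],[4,5],[6,6],[16,9],[17,6],[18,20],[23,7],[25,0],[35,7],[47,0]]
[[0,2],[2,19],[4,5],[6,6],[16,9],[17,6],[18,20],[23,19],[35,7],[47,0]]
[[0,2],[2,19],[4,5],[6,6],[16,9],[17,6],[18,20],[23,19],[35,18],[43,7],[47,0]]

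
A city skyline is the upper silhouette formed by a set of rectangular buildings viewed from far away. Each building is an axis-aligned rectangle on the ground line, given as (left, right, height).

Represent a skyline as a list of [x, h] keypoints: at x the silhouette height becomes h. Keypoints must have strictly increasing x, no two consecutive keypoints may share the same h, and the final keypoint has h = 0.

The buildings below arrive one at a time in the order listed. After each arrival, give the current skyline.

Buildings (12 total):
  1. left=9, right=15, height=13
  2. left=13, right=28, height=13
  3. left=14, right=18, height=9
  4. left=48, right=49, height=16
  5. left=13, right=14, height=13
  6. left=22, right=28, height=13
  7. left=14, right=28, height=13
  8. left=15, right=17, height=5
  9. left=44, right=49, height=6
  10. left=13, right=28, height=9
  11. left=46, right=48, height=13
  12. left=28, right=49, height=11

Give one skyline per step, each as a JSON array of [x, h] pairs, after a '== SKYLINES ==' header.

== SKYLINES ==
[[9,13],[15,0]]
[[9,13],[28,0]]
[[9,13],[28,0]]
[[9,13],[28,0],[48,16],[49,0]]
[[9,13],[28,0],[48,16],[49,0]]
[[9,13],[28,0],[48,16],[49,0]]
[[9,13],[28,0],[48,16],[49,0]]
[[9,13],[28,0],[48,16],[49,0]]
[[9,13],[28,0],[44,6],[48,16],[49,0]]
[[9,13],[28,0],[44,6],[48,16],[49,0]]
[[9,13],[28,0],[44,6],[46,13],[48,16],[49,0]]
[[9,13],[28,11],[46,13],[48,16],[49,0]]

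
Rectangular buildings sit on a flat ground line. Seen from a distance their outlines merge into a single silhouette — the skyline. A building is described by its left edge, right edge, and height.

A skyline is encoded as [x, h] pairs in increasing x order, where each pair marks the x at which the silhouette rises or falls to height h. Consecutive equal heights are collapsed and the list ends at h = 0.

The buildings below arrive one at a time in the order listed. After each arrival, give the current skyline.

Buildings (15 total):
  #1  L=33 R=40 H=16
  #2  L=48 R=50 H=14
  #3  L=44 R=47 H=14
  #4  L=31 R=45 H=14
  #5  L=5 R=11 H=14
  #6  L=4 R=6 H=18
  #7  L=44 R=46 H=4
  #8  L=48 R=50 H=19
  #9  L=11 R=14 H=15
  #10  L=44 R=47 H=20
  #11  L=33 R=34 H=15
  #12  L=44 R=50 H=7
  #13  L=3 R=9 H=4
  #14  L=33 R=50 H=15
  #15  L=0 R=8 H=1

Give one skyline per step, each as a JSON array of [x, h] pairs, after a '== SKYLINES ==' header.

== SKYLINES ==
[[33,16],[40,0]]
[[33,16],[40,0],[48,14],[50,0]]
[[33,16],[40,0],[44,14],[47,0],[48,14],[50,0]]
[[31,14],[33,16],[40,14],[47,0],[48,14],[50,0]]
[[5,14],[11,0],[31,14],[33,16],[40,14],[47,0],[48,14],[50,0]]
[[4,18],[6,14],[11,0],[31,14],[33,16],[40,14],[47,0],[48,14],[50,0]]
[[4,18],[6,14],[11,0],[31,14],[33,16],[40,14],[47,0],[48,14],[50,0]]
[[4,18],[6,14],[11,0],[31,14],[33,16],[40,14],[47,0],[48,19],[50,0]]
[[4,18],[6,14],[11,15],[14,0],[31,14],[33,16],[40,14],[47,0],[48,19],[50,0]]
[[4,18],[6,14],[11,15],[14,0],[31,14],[33,16],[40,14],[44,20],[47,0],[48,19],[50,0]]
[[4,18],[6,14],[11,15],[14,0],[31,14],[33,16],[40,14],[44,20],[47,0],[48,19],[50,0]]
[[4,18],[6,14],[11,15],[14,0],[31,14],[33,16],[40,14],[44,20],[47,7],[48,19],[50,0]]
[[3,4],[4,18],[6,14],[11,15],[14,0],[31,14],[33,16],[40,14],[44,20],[47,7],[48,19],[50,0]]
[[3,4],[4,18],[6,14],[11,15],[14,0],[31,14],[33,16],[40,15],[44,20],[47,15],[48,19],[50,0]]
[[0,1],[3,4],[4,18],[6,14],[11,15],[14,0],[31,14],[33,16],[40,15],[44,20],[47,15],[48,19],[50,0]]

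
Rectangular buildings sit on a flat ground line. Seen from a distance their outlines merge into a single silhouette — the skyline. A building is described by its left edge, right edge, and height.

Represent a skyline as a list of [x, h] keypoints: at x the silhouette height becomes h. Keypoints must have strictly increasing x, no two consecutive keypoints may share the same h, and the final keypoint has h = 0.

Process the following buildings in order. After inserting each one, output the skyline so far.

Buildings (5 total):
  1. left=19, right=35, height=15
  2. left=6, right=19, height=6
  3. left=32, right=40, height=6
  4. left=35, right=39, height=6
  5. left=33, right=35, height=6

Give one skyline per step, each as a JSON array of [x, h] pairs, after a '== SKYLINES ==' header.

== SKYLINES ==
[[19,15],[35,0]]
[[6,6],[19,15],[35,0]]
[[6,6],[19,15],[35,6],[40,0]]
[[6,6],[19,15],[35,6],[40,0]]
[[6,6],[19,15],[35,6],[40,0]]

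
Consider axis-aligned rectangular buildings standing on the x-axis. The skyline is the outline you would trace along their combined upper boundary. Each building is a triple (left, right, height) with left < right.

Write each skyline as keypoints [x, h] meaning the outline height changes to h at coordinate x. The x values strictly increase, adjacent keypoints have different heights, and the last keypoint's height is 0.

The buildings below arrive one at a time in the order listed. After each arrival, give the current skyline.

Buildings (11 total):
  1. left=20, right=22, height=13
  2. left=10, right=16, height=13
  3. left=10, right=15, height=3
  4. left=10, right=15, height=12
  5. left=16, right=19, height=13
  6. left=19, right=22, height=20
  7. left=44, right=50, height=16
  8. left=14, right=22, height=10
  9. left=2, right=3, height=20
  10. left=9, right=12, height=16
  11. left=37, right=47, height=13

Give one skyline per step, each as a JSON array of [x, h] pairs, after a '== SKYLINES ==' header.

== SKYLINES ==
[[20,13],[22,0]]
[[10,13],[16,0],[20,13],[22,0]]
[[10,13],[16,0],[20,13],[22,0]]
[[10,13],[16,0],[20,13],[22,0]]
[[10,13],[19,0],[20,13],[22,0]]
[[10,13],[19,20],[22,0]]
[[10,13],[19,20],[22,0],[44,16],[50,0]]
[[10,13],[19,20],[22,0],[44,16],[50,0]]
[[2,20],[3,0],[10,13],[19,20],[22,0],[44,16],[50,0]]
[[2,20],[3,0],[9,16],[12,13],[19,20],[22,0],[44,16],[50,0]]
[[2,20],[3,0],[9,16],[12,13],[19,20],[22,0],[37,13],[44,16],[50,0]]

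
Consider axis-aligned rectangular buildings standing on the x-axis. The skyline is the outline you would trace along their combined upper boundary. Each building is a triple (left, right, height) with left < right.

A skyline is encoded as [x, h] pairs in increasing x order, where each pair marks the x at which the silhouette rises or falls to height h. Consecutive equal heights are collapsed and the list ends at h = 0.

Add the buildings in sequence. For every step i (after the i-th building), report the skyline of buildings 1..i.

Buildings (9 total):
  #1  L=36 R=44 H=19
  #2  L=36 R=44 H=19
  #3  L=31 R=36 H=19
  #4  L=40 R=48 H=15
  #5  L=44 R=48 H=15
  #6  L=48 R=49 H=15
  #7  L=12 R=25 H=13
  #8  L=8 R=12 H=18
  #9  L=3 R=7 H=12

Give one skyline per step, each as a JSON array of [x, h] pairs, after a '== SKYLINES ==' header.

== SKYLINES ==
[[36,19],[44,0]]
[[36,19],[44,0]]
[[31,19],[44,0]]
[[31,19],[44,15],[48,0]]
[[31,19],[44,15],[48,0]]
[[31,19],[44,15],[49,0]]
[[12,13],[25,0],[31,19],[44,15],[49,0]]
[[8,18],[12,13],[25,0],[31,19],[44,15],[49,0]]
[[3,12],[7,0],[8,18],[12,13],[25,0],[31,19],[44,15],[49,0]]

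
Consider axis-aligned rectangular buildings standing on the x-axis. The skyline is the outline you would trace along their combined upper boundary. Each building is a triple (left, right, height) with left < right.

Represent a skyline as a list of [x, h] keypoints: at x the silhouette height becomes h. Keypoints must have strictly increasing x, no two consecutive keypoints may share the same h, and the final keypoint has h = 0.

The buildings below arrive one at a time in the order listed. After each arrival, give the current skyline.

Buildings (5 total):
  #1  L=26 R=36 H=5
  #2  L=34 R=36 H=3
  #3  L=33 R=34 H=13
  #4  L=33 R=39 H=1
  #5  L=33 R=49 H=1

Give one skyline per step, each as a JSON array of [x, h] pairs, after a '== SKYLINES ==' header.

== SKYLINES ==
[[26,5],[36,0]]
[[26,5],[36,0]]
[[26,5],[33,13],[34,5],[36,0]]
[[26,5],[33,13],[34,5],[36,1],[39,0]]
[[26,5],[33,13],[34,5],[36,1],[49,0]]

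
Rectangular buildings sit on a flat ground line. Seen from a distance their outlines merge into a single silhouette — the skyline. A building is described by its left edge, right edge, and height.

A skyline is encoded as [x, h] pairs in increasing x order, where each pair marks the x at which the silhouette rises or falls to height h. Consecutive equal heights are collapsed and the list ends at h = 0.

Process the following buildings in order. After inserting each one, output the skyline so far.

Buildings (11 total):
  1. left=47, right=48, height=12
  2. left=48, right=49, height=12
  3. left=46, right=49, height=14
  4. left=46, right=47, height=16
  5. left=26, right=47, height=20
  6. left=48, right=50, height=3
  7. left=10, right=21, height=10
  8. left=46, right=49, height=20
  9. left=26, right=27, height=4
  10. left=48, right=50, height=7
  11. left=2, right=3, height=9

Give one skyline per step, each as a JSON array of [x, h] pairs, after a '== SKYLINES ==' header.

== SKYLINES ==
[[47,12],[48,0]]
[[47,12],[49,0]]
[[46,14],[49,0]]
[[46,16],[47,14],[49,0]]
[[26,20],[47,14],[49,0]]
[[26,20],[47,14],[49,3],[50,0]]
[[10,10],[21,0],[26,20],[47,14],[49,3],[50,0]]
[[10,10],[21,0],[26,20],[49,3],[50,0]]
[[10,10],[21,0],[26,20],[49,3],[50,0]]
[[10,10],[21,0],[26,20],[49,7],[50,0]]
[[2,9],[3,0],[10,10],[21,0],[26,20],[49,7],[50,0]]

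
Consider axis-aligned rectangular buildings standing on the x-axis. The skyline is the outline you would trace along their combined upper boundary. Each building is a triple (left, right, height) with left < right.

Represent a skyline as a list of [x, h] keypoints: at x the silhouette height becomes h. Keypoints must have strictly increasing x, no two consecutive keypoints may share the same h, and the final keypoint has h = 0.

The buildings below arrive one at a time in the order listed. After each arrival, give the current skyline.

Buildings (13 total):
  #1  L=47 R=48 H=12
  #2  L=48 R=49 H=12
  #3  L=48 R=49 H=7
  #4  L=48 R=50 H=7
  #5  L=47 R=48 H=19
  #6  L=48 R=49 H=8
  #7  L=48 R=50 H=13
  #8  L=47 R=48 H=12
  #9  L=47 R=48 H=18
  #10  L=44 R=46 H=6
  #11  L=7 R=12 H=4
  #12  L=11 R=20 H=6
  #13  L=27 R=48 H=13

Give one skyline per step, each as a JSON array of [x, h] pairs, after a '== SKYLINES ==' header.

== SKYLINES ==
[[47,12],[48,0]]
[[47,12],[49,0]]
[[47,12],[49,0]]
[[47,12],[49,7],[50,0]]
[[47,19],[48,12],[49,7],[50,0]]
[[47,19],[48,12],[49,7],[50,0]]
[[47,19],[48,13],[50,0]]
[[47,19],[48,13],[50,0]]
[[47,19],[48,13],[50,0]]
[[44,6],[46,0],[47,19],[48,13],[50,0]]
[[7,4],[12,0],[44,6],[46,0],[47,19],[48,13],[50,0]]
[[7,4],[11,6],[20,0],[44,6],[46,0],[47,19],[48,13],[50,0]]
[[7,4],[11,6],[20,0],[27,13],[47,19],[48,13],[50,0]]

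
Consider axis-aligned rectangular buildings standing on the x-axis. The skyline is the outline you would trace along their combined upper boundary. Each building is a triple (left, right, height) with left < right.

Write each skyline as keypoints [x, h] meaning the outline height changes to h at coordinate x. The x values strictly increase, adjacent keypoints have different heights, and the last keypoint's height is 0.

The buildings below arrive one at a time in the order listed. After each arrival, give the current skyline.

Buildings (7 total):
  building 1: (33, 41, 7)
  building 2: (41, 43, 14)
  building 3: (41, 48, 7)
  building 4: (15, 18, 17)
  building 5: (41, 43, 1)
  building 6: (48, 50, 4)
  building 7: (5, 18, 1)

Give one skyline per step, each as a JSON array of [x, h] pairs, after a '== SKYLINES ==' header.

== SKYLINES ==
[[33,7],[41,0]]
[[33,7],[41,14],[43,0]]
[[33,7],[41,14],[43,7],[48,0]]
[[15,17],[18,0],[33,7],[41,14],[43,7],[48,0]]
[[15,17],[18,0],[33,7],[41,14],[43,7],[48,0]]
[[15,17],[18,0],[33,7],[41,14],[43,7],[48,4],[50,0]]
[[5,1],[15,17],[18,0],[33,7],[41,14],[43,7],[48,4],[50,0]]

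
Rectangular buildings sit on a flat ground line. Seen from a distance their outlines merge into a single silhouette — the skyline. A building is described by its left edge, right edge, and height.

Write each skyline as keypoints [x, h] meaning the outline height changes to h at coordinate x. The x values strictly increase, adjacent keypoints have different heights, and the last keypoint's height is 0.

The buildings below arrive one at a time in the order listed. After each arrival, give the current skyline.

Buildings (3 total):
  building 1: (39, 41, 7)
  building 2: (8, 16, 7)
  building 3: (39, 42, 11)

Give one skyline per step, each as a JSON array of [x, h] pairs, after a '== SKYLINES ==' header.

== SKYLINES ==
[[39,7],[41,0]]
[[8,7],[16,0],[39,7],[41,0]]
[[8,7],[16,0],[39,11],[42,0]]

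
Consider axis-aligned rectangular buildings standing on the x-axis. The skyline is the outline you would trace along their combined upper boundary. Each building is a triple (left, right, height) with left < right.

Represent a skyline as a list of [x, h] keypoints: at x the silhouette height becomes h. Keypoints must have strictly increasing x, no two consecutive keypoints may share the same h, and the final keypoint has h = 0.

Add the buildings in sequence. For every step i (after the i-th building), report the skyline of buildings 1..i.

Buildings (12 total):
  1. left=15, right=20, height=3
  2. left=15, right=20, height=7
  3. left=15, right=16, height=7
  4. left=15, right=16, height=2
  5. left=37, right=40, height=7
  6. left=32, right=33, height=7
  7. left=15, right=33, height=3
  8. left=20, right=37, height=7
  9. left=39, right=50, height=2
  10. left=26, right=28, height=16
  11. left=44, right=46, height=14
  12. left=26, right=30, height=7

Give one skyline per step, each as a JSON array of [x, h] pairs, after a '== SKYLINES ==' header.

== SKYLINES ==
[[15,3],[20,0]]
[[15,7],[20,0]]
[[15,7],[20,0]]
[[15,7],[20,0]]
[[15,7],[20,0],[37,7],[40,0]]
[[15,7],[20,0],[32,7],[33,0],[37,7],[40,0]]
[[15,7],[20,3],[32,7],[33,0],[37,7],[40,0]]
[[15,7],[40,0]]
[[15,7],[40,2],[50,0]]
[[15,7],[26,16],[28,7],[40,2],[50,0]]
[[15,7],[26,16],[28,7],[40,2],[44,14],[46,2],[50,0]]
[[15,7],[26,16],[28,7],[40,2],[44,14],[46,2],[50,0]]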